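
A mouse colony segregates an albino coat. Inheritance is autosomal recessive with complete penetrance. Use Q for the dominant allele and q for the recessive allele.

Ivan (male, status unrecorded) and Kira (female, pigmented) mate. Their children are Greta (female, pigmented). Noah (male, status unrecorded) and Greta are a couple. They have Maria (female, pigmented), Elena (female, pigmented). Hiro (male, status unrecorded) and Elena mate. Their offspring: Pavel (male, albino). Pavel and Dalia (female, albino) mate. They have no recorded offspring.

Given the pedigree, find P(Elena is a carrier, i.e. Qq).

1

Elena is pigmented so carries Q and passed q to Pavel (qq), so Elena is Qq, giving P(Qq) = 1.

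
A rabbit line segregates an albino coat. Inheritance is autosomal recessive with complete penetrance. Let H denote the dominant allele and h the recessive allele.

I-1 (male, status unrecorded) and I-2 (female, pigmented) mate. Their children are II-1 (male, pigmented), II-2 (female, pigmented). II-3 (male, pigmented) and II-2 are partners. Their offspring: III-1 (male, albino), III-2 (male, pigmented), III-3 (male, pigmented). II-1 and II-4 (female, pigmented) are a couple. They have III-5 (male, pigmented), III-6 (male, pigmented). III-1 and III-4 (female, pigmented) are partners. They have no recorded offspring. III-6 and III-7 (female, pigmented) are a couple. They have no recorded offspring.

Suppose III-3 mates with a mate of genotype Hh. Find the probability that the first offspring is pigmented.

5/6

II-3 is pigmented so carries H and passed h to III-1 (hh), so II-3 is Hh.
II-2 is pigmented so carries H and passed h to III-1 (hh), so II-2 is Hh.
III-3 is a pigmented offspring of II-3 (Hh) × II-2 (Hh), whose cross gives 1/4 HH : 1/2 Hh : 1/4 hh; conditioning on being pigmented, III-3 is HH with probability 1/3, Hh with probability 2/3.
Summing over parental genotype combinations, P(offspring is pigmented) = 1/3·1 + 2/3·3/4 = 5/6.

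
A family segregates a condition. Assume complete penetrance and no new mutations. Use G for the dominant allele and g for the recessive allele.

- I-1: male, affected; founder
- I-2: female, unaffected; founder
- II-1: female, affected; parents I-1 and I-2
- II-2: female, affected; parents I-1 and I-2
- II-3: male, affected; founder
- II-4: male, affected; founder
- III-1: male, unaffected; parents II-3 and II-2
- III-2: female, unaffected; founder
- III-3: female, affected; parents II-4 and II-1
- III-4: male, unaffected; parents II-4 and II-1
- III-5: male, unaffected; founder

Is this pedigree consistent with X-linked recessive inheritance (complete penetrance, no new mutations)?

Under X-linked recessive, III-1 (unaffected, male) cannot arise from II-3 (affected) × II-2 (affected).

No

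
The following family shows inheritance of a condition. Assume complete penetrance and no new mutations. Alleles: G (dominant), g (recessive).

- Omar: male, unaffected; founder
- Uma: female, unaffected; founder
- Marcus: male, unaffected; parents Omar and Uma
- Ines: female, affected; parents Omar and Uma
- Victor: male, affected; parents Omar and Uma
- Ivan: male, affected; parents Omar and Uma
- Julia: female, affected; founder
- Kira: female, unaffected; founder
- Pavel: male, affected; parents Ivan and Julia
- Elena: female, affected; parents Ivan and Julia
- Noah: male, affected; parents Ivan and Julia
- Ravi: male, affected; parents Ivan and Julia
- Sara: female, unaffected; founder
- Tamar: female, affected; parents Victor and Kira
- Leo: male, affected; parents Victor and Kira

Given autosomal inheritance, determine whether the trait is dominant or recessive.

Omar and Uma are both unaffected yet have an affected child Ines. Under dominance, an affected child requires at least one affected parent, so the trait cannot be dominant.

recessive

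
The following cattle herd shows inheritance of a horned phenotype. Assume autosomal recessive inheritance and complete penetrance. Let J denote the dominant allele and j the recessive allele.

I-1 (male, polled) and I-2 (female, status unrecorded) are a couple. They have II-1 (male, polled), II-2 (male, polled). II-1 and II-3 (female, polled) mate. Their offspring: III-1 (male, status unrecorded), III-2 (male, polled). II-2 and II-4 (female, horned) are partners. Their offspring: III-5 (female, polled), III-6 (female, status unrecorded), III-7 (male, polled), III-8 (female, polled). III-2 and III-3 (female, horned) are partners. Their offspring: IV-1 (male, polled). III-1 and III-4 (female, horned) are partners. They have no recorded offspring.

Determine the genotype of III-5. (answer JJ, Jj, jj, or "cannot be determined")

Jj

From phenotype alone, III-5 is JJ or Jj.
III-5 is polled so carries J and received j from II-4 (jj), so III-5 is Jj.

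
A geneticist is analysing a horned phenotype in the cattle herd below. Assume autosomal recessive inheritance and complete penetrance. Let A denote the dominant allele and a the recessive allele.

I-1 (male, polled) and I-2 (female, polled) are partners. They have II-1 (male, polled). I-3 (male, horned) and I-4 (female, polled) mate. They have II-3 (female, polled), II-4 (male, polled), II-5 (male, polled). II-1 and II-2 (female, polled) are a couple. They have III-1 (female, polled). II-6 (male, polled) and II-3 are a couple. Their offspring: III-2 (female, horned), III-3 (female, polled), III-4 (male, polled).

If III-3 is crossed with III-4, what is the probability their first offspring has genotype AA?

II-6 is polled so carries A and passed a to III-2 (aa), so II-6 is Aa.
II-3 is polled so carries A and received a from I-3 (aa), so II-3 is Aa.
III-3 is a polled offspring of II-6 (Aa) × II-3 (Aa), whose cross gives 1/4 AA : 1/2 Aa : 1/4 aa; conditioning on being polled, III-3 is AA with probability 1/3, Aa with probability 2/3.
III-4 is a polled offspring of II-6 (Aa) × II-3 (Aa), whose cross gives 1/4 AA : 1/2 Aa : 1/4 aa; conditioning on being polled, III-4 is AA with probability 1/3, Aa with probability 2/3.
Summing over parental genotype combinations, P(offspring has genotype AA) = 1/9·1 + 2/9·1/2 + 2/9·1/2 + 4/9·1/4 = 4/9.

4/9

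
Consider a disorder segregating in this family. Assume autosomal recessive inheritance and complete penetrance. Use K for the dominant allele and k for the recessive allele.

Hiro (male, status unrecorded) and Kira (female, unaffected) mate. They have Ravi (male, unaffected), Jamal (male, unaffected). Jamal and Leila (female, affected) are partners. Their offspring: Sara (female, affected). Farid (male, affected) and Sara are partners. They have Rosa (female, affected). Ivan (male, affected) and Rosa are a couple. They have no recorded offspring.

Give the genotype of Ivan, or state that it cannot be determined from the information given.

Ivan is affected, so Ivan is kk.

kk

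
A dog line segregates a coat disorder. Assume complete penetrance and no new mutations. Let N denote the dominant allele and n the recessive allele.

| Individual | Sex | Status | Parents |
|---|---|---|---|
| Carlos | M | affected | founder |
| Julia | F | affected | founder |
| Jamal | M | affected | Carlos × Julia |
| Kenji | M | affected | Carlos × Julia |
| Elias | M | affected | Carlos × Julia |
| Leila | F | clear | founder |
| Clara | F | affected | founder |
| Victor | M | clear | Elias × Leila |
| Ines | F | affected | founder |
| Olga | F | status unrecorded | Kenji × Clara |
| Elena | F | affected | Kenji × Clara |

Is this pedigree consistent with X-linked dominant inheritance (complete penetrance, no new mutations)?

A consistent assignment under X-linked dominant exists: Carlos X^N Y, Julia X^N X^N, Jamal X^N Y, Kenji X^N Y, Elias X^N Y, Leila X^n X^n, Clara X^N X^N, Victor X^n Y, Ines X^N X^N, Olga X^N X^N, Elena X^N X^N.
In this assignment every recorded phenotype matches its genotype and every non-founder's genotype is obtainable from its parents' genotypes, so the pedigree is consistent.

Yes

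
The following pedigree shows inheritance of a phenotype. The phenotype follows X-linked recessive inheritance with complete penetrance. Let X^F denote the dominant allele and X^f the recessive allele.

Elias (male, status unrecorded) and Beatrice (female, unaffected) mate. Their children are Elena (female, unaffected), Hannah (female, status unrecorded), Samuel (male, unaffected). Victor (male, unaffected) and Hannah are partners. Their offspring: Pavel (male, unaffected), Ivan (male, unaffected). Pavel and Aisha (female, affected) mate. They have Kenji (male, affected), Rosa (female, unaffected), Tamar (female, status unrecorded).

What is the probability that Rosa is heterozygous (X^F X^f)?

1

Rosa is unaffected so carries F and received f from Aisha (X^f X^f), so Rosa is X^F X^f, giving P(X^F X^f) = 1.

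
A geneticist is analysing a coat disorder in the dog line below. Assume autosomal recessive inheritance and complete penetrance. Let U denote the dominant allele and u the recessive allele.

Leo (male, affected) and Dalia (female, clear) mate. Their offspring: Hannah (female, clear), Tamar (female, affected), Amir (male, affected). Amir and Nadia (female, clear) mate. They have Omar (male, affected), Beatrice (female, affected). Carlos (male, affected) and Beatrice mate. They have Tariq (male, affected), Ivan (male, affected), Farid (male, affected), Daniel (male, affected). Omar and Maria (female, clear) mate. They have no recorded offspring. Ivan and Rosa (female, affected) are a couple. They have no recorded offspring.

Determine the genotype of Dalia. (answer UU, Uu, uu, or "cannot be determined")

Uu

From phenotype alone, Dalia is UU or Uu.
Dalia is clear so carries U and passed u to Tamar (uu), so Dalia is Uu.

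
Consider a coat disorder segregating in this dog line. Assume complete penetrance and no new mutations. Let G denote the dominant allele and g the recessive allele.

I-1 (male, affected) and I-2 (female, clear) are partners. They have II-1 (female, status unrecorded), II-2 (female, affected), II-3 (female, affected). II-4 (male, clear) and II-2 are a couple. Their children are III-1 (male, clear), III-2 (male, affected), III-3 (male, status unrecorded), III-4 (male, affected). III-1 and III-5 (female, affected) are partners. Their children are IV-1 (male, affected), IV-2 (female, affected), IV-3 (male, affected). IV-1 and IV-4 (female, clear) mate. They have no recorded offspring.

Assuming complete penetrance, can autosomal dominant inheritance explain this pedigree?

A consistent assignment under autosomal dominant exists: I-1 GG, I-2 gg, II-1 Gg, II-2 Gg, II-3 Gg, II-4 gg, III-1 gg, III-2 Gg, III-3 Gg, III-4 Gg, III-5 GG, IV-1 Gg, IV-2 Gg, IV-3 Gg, IV-4 gg.
In this assignment every recorded phenotype matches its genotype and every non-founder's genotype is obtainable from its parents' genotypes, so the pedigree is consistent.

Yes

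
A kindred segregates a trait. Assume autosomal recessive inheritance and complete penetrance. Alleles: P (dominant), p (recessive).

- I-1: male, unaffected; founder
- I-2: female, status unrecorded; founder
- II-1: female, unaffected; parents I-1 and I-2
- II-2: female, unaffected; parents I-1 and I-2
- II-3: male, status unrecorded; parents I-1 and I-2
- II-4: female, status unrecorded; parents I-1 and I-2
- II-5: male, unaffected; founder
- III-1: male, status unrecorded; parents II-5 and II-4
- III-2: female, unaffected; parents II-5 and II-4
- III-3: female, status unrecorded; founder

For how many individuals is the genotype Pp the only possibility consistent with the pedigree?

No individual's genotype is forced to Pp by the pedigree, so the count is 0.

0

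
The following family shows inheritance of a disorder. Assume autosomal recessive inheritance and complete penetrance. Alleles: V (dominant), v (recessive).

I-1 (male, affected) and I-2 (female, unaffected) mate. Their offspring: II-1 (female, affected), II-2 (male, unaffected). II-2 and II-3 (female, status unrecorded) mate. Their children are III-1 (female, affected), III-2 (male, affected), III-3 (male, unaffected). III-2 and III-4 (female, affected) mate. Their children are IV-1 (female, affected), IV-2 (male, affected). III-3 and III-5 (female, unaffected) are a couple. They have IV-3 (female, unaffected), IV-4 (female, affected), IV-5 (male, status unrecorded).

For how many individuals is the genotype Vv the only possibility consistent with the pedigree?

4

Obligate heterozygotes: I-2 is unaffected so carries V and passed v to II-1 (vv), so I-2 is Vv; II-2 is unaffected so carries V and received v from I-1 (vv), so II-2 is Vv; III-3 is unaffected so carries V and passed v to IV-4 (vv), so III-3 is Vv; III-5 is unaffected so carries V and passed v to IV-4 (vv), so III-5 is Vv.
Every other individual is either homozygous by phenotype or has at least one consistent homozygous assignment, so the count is 4.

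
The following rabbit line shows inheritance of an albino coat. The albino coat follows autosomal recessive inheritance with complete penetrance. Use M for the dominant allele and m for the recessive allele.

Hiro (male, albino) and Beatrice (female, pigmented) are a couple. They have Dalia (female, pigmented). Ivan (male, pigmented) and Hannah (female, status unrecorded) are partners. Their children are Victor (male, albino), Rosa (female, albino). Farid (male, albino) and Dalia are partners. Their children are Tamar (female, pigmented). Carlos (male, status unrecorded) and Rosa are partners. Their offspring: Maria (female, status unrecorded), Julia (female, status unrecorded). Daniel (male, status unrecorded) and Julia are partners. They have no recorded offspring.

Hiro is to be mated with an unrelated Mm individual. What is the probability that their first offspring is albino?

1/2

Hiro is albino, so Hiro is mm.
The cross gives 1/2 Mm : 1/2 mm, so P(offspring is albino) = 1/2.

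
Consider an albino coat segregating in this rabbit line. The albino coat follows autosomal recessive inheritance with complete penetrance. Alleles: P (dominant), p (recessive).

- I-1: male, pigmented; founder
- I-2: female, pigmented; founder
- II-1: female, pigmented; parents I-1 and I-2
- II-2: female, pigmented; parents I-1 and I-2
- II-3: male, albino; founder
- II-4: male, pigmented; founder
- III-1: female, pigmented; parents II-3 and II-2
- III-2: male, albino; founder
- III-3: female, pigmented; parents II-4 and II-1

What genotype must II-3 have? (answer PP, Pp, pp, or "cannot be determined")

pp

II-3 is albino, so II-3 is pp.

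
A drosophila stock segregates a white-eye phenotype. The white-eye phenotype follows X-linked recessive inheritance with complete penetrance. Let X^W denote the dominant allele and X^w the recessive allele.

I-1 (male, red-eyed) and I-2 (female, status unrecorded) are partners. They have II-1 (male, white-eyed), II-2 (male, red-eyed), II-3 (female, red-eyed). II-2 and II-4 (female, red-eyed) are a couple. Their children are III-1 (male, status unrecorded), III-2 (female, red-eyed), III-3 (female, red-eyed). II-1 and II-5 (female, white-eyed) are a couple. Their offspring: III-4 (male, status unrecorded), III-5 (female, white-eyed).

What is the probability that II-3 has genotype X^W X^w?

I-1 is red-eyed, so I-1 is X^W Y.
I-2 passed W to II-2 (X^W Y) and passed w to II-1 (X^w Y), so I-2 is X^W X^w.
Their cross gives offspring ratios 1/2 X^W X^W : 1/2 X^W X^w. Conditioning on II-3 being red-eyed, P(X^W X^w) = 1/2 / 1 = 1/2.

1/2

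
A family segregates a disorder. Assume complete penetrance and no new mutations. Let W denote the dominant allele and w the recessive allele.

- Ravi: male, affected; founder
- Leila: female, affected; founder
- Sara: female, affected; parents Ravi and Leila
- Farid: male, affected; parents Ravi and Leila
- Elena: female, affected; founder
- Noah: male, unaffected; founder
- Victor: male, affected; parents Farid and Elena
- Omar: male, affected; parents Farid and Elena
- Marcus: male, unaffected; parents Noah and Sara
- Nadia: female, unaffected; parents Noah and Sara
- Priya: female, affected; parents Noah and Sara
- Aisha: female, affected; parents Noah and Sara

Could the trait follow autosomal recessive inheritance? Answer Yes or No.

Yes

A consistent assignment under autosomal recessive exists: Ravi ww, Leila ww, Sara ww, Farid ww, Elena ww, Noah Ww, Victor ww, Omar ww, Marcus Ww, Nadia Ww, Priya ww, Aisha ww.
In this assignment every recorded phenotype matches its genotype and every non-founder's genotype is obtainable from its parents' genotypes, so the pedigree is consistent.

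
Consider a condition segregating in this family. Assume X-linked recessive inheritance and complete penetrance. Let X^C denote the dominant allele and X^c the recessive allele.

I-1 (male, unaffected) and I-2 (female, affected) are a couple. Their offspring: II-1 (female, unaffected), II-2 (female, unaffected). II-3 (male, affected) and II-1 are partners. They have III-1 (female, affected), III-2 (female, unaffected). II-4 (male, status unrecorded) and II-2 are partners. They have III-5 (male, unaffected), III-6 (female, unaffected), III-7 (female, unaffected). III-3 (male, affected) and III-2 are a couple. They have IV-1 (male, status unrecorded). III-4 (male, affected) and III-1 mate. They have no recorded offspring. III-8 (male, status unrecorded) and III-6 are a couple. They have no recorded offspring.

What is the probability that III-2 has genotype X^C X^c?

1

III-2 is unaffected so carries C and received c from II-3 (X^c Y), so III-2 is X^C X^c, giving P(X^C X^c) = 1.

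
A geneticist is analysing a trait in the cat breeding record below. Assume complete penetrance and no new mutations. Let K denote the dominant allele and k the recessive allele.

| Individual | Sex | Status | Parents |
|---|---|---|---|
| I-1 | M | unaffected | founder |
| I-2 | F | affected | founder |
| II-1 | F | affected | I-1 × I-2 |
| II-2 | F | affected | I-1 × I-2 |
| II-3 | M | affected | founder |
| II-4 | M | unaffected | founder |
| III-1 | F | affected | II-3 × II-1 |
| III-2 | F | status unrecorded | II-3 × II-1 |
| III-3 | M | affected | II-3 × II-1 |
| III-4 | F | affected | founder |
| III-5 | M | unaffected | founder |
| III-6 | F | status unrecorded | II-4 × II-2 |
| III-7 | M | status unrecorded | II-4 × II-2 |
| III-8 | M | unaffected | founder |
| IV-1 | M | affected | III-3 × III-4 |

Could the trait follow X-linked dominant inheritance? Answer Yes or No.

A consistent assignment under X-linked dominant exists: I-1 X^k Y, I-2 X^K X^K, II-1 X^K X^k, II-2 X^K X^k, II-3 X^K Y, II-4 X^k Y, III-1 X^K X^K, III-2 X^K X^K, III-3 X^K Y, III-4 X^K X^K, III-5 X^k Y, III-6 X^K X^k, III-7 X^K Y, III-8 X^k Y, IV-1 X^K Y.
In this assignment every recorded phenotype matches its genotype and every non-founder's genotype is obtainable from its parents' genotypes, so the pedigree is consistent.

Yes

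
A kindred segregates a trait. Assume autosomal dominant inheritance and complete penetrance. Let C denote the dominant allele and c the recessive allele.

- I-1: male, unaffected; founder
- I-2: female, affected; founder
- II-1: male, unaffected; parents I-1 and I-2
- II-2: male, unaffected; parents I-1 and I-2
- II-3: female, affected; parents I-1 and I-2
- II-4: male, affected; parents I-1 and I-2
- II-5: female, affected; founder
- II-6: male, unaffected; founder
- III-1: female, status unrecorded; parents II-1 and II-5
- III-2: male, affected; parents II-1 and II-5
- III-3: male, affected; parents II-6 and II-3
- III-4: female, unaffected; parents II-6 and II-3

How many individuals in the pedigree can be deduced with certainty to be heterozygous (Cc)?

5

Obligate heterozygotes: I-2 is affected so carries C and passed c to II-1 (cc), so I-2 is Cc; II-3 is affected so carries C and received c from I-1 (cc), so II-3 is Cc; II-4 is affected so carries C and received c from I-1 (cc), so II-4 is Cc; III-2 is affected so carries C and received c from II-1 (cc), so III-2 is Cc; III-3 is affected so carries C and received c from II-6 (cc), so III-3 is Cc.
Every other individual is either homozygous by phenotype or has at least one consistent homozygous assignment, so the count is 5.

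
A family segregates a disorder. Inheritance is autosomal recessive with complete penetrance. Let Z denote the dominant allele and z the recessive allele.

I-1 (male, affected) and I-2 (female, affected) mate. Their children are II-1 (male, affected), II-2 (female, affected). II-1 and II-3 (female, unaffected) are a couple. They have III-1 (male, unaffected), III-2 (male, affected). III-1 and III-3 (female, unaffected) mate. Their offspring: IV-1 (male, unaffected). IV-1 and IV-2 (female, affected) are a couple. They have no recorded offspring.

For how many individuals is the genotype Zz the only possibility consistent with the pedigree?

Obligate heterozygotes: II-3 is unaffected so carries Z and passed z to III-2 (zz), so II-3 is Zz; III-1 is unaffected so carries Z and received z from II-1 (zz), so III-1 is Zz.
Every other individual is either homozygous by phenotype or has at least one consistent homozygous assignment, so the count is 2.

2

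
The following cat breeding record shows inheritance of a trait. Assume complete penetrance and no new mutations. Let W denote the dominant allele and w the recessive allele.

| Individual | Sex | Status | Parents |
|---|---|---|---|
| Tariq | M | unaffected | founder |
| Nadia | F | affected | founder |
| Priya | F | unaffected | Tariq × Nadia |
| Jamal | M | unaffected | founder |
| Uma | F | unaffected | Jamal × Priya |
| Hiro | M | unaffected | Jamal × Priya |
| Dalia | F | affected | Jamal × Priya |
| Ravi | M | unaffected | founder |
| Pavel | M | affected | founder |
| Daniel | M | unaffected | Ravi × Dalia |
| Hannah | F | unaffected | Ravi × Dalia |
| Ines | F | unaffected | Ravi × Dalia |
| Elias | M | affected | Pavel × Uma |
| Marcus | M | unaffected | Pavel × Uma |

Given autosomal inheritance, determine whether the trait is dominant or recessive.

recessive

Jamal and Priya are both unaffected yet have an affected child Dalia. Under dominance, an affected child requires at least one affected parent, so the trait cannot be dominant.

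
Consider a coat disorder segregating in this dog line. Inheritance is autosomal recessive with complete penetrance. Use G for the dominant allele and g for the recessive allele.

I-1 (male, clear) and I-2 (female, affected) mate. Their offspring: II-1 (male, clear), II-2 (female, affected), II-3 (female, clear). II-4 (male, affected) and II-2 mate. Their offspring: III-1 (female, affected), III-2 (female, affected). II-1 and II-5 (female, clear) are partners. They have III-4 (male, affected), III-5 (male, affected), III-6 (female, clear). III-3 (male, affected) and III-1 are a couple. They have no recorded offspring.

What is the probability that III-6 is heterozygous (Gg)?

2/3

II-1 is clear so carries G and received g from I-2 (gg), so II-1 is Gg.
II-5 is clear so carries G and passed g to III-4 (gg), so II-5 is Gg.
Their cross gives offspring ratios 1/4 GG : 1/2 Gg : 1/4 gg. Conditioning on III-6 being clear, P(Gg) = 1/2 / 3/4 = 2/3.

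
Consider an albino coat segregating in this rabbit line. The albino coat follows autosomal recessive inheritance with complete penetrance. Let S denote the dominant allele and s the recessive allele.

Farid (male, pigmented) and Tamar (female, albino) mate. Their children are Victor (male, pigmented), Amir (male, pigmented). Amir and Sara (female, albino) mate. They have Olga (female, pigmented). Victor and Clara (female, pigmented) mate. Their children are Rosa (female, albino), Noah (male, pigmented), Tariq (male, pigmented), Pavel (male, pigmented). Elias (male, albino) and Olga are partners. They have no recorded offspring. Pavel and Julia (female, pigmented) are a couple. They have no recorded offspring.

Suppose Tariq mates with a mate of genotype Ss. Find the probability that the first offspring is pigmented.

5/6

Victor is pigmented so carries S and received s from Tamar (ss), so Victor is Ss.
Clara is pigmented so carries S and passed s to Rosa (ss), so Clara is Ss.
Tariq is a pigmented offspring of Victor (Ss) × Clara (Ss), whose cross gives 1/4 SS : 1/2 Ss : 1/4 ss; conditioning on being pigmented, Tariq is SS with probability 1/3, Ss with probability 2/3.
Summing over parental genotype combinations, P(offspring is pigmented) = 1/3·1 + 2/3·3/4 = 5/6.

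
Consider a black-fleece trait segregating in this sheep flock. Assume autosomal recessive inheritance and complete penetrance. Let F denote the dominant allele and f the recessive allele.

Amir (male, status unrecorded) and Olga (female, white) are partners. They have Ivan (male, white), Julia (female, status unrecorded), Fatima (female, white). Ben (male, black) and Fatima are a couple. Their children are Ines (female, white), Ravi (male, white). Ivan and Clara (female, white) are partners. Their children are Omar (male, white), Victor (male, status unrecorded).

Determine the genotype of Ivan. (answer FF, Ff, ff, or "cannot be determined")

cannot be determined

Ivan's phenotype allows FF or Ff, and no parent or child forces a single allele at both positions; consistent genotype assignments exist with Ivan as FF or Ff.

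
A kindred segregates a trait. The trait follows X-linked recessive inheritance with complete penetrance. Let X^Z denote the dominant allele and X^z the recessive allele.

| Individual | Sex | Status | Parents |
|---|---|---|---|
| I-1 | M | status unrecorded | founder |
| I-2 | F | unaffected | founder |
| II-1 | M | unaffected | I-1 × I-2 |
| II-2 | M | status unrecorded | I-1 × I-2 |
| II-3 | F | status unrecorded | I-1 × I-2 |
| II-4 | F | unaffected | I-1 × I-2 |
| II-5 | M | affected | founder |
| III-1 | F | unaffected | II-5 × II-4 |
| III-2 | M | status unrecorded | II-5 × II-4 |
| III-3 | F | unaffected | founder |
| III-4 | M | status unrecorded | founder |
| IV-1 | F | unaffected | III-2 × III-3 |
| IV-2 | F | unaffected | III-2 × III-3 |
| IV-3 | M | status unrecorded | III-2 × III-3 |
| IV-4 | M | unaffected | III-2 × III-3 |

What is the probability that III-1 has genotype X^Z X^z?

III-1 is unaffected so carries Z and received z from II-5 (X^z Y), so III-1 is X^Z X^z, giving P(X^Z X^z) = 1.

1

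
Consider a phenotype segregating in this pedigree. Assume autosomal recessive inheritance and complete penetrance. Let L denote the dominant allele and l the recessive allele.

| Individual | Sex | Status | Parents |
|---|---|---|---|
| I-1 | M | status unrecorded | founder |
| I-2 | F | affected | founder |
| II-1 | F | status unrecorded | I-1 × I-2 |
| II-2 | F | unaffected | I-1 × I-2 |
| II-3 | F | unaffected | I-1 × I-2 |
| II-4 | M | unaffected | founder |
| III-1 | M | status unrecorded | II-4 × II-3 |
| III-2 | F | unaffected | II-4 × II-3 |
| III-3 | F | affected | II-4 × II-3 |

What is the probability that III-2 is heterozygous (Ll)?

II-4 is unaffected so carries L and passed l to III-3 (ll), so II-4 is Ll.
II-3 is unaffected so carries L and received l from I-2 (ll), so II-3 is Ll.
Their cross gives offspring ratios 1/4 LL : 1/2 Ll : 1/4 ll. Conditioning on III-2 being unaffected, P(Ll) = 1/2 / 3/4 = 2/3.

2/3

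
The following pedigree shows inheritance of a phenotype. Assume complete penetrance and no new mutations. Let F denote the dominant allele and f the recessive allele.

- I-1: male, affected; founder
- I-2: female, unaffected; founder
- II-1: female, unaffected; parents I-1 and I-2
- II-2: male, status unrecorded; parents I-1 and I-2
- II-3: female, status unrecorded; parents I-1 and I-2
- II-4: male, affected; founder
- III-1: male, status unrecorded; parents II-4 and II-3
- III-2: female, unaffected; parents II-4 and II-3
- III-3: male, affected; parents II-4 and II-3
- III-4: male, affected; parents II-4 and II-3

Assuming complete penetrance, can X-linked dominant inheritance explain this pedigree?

Under X-linked dominant, II-1 (unaffected, female) cannot arise from I-1 (affected) × I-2 (unaffected).

No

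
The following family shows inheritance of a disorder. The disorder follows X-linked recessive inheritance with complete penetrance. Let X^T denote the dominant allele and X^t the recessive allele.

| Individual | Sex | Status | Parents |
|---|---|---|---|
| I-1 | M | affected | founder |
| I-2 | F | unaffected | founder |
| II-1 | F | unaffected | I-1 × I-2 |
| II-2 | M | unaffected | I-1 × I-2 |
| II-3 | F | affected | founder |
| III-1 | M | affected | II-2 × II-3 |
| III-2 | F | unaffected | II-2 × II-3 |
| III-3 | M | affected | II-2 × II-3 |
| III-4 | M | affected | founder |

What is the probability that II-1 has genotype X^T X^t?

1

II-1 is unaffected so carries T and received t from I-1 (X^t Y), so II-1 is X^T X^t, giving P(X^T X^t) = 1.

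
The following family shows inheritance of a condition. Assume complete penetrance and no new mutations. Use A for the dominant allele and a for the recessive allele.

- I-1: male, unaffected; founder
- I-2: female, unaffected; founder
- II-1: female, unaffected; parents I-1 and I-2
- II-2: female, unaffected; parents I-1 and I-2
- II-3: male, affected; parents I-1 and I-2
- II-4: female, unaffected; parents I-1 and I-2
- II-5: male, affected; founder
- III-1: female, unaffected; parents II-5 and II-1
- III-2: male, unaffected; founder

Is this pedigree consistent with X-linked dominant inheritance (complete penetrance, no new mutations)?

Under X-linked dominant, II-3 (affected, male) cannot arise from I-1 (unaffected) × I-2 (unaffected).

No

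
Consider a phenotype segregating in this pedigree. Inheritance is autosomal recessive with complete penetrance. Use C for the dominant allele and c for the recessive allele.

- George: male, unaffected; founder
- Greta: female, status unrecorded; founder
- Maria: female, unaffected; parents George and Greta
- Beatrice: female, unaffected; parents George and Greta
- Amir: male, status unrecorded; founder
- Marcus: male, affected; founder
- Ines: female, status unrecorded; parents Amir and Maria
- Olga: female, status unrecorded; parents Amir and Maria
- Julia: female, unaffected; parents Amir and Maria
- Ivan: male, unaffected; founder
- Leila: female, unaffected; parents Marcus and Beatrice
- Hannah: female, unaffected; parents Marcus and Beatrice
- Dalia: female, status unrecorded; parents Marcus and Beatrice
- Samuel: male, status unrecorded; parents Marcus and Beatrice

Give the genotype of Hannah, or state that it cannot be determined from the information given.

Cc

From phenotype alone, Hannah is CC or Cc.
Hannah is unaffected so carries C and received c from Marcus (cc), so Hannah is Cc.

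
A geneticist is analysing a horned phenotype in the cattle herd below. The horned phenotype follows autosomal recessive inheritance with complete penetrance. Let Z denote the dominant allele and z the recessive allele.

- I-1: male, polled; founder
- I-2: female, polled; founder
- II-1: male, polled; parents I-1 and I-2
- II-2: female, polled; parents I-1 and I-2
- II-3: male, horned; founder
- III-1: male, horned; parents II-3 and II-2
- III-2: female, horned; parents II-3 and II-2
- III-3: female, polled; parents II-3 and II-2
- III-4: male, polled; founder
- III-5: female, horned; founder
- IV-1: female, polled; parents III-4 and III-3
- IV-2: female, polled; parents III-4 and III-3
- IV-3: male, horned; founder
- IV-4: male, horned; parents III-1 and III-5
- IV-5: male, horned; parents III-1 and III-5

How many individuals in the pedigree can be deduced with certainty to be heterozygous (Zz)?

Obligate heterozygotes: II-2 is polled so carries Z and passed z to III-1 (zz), so II-2 is Zz; III-3 is polled so carries Z and received z from II-3 (zz), so III-3 is Zz.
Every other individual is either homozygous by phenotype or has at least one consistent homozygous assignment, so the count is 2.

2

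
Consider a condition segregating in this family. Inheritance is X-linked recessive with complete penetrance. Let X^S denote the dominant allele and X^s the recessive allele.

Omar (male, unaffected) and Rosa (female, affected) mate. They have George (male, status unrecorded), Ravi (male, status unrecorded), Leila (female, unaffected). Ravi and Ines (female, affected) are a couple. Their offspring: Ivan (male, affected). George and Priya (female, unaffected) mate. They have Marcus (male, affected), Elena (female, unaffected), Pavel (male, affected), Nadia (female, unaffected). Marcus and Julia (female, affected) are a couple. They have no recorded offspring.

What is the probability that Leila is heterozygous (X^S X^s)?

1

Leila is unaffected so carries S and received s from Rosa (X^s X^s), so Leila is X^S X^s, giving P(X^S X^s) = 1.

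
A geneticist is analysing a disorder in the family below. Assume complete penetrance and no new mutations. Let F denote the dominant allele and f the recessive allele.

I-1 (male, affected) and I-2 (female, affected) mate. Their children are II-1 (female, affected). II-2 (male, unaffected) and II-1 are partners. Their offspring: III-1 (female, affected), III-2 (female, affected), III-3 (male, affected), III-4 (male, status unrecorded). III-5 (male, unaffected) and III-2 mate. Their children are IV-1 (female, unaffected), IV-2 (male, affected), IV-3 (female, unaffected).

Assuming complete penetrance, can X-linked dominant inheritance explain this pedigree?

A consistent assignment under X-linked dominant exists: I-1 X^F Y, I-2 X^F X^F, II-1 X^F X^F, II-2 X^f Y, III-1 X^F X^f, III-2 X^F X^f, III-3 X^F Y, III-4 X^F Y, III-5 X^f Y, IV-1 X^f X^f, IV-2 X^F Y, IV-3 X^f X^f.
In this assignment every recorded phenotype matches its genotype and every non-founder's genotype is obtainable from its parents' genotypes, so the pedigree is consistent.

Yes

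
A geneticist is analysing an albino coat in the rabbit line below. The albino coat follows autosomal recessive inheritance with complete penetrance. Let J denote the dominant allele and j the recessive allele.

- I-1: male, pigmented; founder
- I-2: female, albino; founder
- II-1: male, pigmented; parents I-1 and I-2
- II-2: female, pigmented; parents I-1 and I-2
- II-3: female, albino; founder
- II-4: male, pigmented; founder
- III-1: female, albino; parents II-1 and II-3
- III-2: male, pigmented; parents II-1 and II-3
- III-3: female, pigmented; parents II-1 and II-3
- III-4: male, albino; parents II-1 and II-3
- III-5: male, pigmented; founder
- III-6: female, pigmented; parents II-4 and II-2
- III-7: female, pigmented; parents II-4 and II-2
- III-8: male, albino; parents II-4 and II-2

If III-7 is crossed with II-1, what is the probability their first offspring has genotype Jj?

II-4 is pigmented so carries J and passed j to III-8 (jj), so II-4 is Jj.
II-2 is pigmented so carries J and received j from I-2 (jj), so II-2 is Jj.
III-7 is a pigmented offspring of II-4 (Jj) × II-2 (Jj), whose cross gives 1/4 JJ : 1/2 Jj : 1/4 jj; conditioning on being pigmented, III-7 is JJ with probability 1/3, Jj with probability 2/3.
II-1 is pigmented so carries J and received j from I-2 (jj), so II-1 is Jj.
Summing over parental genotype combinations, P(offspring has genotype Jj) = 1/3·1/2 + 2/3·1/2 = 1/2.

1/2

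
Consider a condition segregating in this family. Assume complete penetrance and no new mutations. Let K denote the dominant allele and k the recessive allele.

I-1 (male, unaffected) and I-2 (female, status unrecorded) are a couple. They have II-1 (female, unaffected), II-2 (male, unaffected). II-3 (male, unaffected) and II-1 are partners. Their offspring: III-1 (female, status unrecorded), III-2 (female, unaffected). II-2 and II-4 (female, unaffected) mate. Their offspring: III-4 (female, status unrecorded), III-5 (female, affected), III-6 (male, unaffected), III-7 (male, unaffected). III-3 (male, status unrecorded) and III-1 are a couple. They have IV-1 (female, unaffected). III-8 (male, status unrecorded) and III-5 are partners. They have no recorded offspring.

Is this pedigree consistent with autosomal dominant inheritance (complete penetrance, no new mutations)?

No

Under autosomal dominant, III-5 (affected, female) cannot arise from II-2 (unaffected) × II-4 (unaffected).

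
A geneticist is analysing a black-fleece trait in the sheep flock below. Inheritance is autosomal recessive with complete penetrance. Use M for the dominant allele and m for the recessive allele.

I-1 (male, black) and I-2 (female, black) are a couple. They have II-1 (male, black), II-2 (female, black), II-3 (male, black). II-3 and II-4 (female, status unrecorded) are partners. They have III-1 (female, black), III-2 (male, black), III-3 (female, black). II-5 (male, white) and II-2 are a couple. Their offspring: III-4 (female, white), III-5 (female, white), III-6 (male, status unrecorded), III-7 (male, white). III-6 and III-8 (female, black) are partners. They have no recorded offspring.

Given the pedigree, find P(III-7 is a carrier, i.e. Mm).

III-7 is white so carries M and received m from II-2 (mm), so III-7 is Mm, giving P(Mm) = 1.

1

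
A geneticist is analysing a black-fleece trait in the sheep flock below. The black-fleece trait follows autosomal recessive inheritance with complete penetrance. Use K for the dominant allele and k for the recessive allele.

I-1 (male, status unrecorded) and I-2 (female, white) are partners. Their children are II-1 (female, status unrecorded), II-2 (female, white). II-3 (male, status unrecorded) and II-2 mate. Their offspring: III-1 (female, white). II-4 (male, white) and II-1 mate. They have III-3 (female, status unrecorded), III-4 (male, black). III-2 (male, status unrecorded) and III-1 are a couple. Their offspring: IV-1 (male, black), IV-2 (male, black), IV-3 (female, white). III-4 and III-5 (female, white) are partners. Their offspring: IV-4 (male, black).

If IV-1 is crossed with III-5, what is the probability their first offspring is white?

1/2

IV-1 is black, so IV-1 is kk.
III-5 is white so carries K and passed k to IV-4 (kk), so III-5 is Kk.
The cross gives 1/2 Kk : 1/2 kk, so P(offspring is white) = 1/2.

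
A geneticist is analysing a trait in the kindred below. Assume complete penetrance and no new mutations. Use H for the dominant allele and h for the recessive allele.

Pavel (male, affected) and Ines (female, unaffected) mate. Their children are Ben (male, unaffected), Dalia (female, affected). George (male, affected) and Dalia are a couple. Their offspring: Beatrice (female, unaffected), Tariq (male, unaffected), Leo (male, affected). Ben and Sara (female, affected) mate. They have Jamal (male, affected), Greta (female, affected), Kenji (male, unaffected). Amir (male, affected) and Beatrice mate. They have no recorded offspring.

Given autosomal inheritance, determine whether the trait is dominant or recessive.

dominant

George and Dalia are both affected yet have an unaffected child Beatrice. Under a recessive model two affected parents are homozygous and every child would be affected, so the trait cannot be recessive.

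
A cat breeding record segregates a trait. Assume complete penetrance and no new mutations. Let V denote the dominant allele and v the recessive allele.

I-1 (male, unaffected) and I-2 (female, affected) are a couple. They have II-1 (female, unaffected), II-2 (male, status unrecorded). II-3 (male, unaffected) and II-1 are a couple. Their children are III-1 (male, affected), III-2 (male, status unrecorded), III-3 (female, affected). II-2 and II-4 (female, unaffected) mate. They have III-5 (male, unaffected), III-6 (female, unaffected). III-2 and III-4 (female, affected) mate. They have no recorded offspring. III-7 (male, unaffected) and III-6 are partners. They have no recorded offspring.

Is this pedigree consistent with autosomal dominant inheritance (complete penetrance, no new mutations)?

Under autosomal dominant, III-1 (affected, male) cannot arise from II-3 (unaffected) × II-1 (unaffected).

No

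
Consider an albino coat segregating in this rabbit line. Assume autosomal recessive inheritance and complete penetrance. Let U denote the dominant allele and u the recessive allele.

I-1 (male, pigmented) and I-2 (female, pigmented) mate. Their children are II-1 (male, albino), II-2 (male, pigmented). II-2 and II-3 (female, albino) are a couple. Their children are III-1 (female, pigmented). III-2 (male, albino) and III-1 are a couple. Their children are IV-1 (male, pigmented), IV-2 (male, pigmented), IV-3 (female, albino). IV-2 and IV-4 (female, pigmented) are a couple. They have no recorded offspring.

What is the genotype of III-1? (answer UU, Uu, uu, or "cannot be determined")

From phenotype alone, III-1 is UU or Uu.
III-1 is pigmented so carries U and received u from II-3 (uu), so III-1 is Uu.

Uu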